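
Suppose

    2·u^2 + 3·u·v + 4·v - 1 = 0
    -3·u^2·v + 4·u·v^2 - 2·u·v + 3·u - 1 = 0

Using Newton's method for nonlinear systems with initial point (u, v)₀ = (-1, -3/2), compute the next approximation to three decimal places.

(-0.940, -0.487)

At (-1, -3/2): F = (-0.500, -11.500).
Jacobian J = [[4·u + 3·v, 3·u + 4], [-6·u·v + 4·v^2 - 2·v + 3, -3·u^2 + 8·u·v - 2·u]].
At the point, J = [[-8.500, 1.000], [6.000, 11.000]] (det J = -99.500).
Solving J·Δ = −F gives Δ = (0.060, 1.013).
Then the next iterate is (u, v)₁ = (-0.940, -0.487).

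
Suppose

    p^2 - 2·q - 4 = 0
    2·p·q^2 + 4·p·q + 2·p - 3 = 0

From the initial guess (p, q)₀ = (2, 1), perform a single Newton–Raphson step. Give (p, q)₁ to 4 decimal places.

(2.0750, 0.1500)

At (2, 1): F = (-2.0000, 13.0000).
Jacobian J = [[2·p, -2], [2·q^2 + 4·q + 2, 4·p·q + 4·p]].
At the point, J = [[4.0000, -2.0000], [8.0000, 16.0000]] (det J = 80.0000).
Solving J·Δ = −F gives Δ = (0.0750, -0.8500).
Then the next iterate is (p, q)₁ = (2.0750, 0.1500).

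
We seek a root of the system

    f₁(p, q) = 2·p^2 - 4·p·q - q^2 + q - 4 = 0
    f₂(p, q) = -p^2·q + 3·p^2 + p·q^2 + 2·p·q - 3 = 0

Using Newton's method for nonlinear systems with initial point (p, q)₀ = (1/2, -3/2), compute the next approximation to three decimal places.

At (1/2, -3/2): F = (-4.250, -2.250).
Jacobian J = [[4·p - 4·q, -4·p - 2·q + 1], [-2·p·q + 6·p + q^2 + 2·q, -p^2 + 2·p·q + 2·p]].
At the point, J = [[8.000, 2.000], [3.750, -0.750]] (det J = -13.500).
Solving J·Δ = −F gives Δ = (0.569, -0.153).
Then the next iterate is (p, q)₁ = (1.069, -1.653).

(1.069, -1.653)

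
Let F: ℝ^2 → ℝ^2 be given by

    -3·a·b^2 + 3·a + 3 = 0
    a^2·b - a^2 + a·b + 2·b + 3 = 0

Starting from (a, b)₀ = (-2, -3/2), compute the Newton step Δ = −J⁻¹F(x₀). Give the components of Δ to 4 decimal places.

(0.6087, 0.4565)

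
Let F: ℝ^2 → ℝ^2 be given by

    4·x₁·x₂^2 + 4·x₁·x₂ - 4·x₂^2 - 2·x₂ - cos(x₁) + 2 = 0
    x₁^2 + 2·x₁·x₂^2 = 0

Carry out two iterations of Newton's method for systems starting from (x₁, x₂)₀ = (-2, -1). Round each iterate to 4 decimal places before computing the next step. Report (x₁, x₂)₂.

(-2.1477, -1.0363)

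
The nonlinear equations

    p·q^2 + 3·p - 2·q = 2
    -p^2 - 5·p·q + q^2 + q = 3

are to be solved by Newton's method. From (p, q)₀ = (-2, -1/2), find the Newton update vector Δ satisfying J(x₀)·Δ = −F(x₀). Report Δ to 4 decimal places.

At (-2, -1/2): F = (-7.5000, -12.2500).
Jacobian J = [[q^2 + 3, 2·p·q - 2], [-2·p - 5·q, -5·p + 2·q + 1]].
At the point, J = [[3.2500, 0.0000], [6.5000, 10.0000]] (det J = 32.5000).
Solving J·Δ = −F gives Δ = (2.3077, -0.2750).

(2.3077, -0.2750)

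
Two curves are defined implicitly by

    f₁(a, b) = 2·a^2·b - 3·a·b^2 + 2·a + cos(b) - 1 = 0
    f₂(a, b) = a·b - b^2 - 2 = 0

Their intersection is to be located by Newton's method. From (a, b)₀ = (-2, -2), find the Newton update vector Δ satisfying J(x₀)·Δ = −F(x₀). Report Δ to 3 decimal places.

At (-2, -2): F = (2.58385, -2.000).
Jacobian J = [[4·a·b - 3·b^2 + 2, 2·a^2 - 6·a·b - sin(b)], [b, a - 2·b]].
At the point, J = [[6.000, -15.09070], [-2.000, 2.000]] (det J = -18.18141).
Solving J·Δ = −F gives Δ = (-1.376, -0.376).

(-1.376, -0.376)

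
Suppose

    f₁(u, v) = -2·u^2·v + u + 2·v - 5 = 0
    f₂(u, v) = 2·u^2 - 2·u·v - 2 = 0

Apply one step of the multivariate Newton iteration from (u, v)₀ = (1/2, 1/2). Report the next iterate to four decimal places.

(5.0000, 3.0000)

At (1/2, 1/2): F = (-3.7500, -2.0000).
Jacobian J = [[-4·u·v + 1, -2·u^2 + 2], [4·u - 2·v, -2·u]].
At the point, J = [[0.0000, 1.5000], [1.0000, -1.0000]] (det J = -1.5000).
Solving J·Δ = −F gives Δ = (4.5000, 2.5000).
Then the next iterate is (u, v)₁ = (5.0000, 3.0000).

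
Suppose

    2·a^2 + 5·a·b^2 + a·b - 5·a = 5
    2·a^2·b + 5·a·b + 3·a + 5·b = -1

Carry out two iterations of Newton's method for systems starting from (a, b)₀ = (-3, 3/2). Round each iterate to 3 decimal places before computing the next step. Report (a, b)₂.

(-2.652, 1.204)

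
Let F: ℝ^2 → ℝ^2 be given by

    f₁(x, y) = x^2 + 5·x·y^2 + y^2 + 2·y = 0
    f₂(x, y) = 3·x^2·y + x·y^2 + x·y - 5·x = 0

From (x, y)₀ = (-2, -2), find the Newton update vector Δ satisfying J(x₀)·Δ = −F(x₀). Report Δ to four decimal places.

At (-2, -2): F = (-36.0000, -18.0000).
Jacobian J = [[2·x + 5·y^2, 10·x·y + 2·y + 2], [6·x·y + y^2 + y - 5, 3·x^2 + 2·x·y + x]].
At the point, J = [[16.0000, 38.0000], [21.0000, 18.0000]] (det J = -510.0000).
Solving J·Δ = −F gives Δ = (0.0706, 0.9176).

(0.0706, 0.9176)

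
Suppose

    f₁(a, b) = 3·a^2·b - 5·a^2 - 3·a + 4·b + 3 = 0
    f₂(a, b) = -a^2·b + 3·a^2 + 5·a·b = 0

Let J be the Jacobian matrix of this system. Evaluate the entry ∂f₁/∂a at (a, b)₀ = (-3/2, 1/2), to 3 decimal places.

7.500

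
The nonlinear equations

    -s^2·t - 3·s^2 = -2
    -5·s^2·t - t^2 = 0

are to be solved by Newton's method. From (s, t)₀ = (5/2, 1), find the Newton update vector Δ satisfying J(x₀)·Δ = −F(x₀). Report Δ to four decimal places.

At (5/2, 1): F = (-23.0000, -32.2500).
Jacobian J = [[-2·s·t - 6·s, -s^2], [-10·s·t, -5·s^2 - 2·t]].
At the point, J = [[-20.0000, -6.2500], [-25.0000, -33.2500]] (det J = 508.7500).
Solving J·Δ = −F gives Δ = (-1.1070, -0.1376).

(-1.1070, -0.1376)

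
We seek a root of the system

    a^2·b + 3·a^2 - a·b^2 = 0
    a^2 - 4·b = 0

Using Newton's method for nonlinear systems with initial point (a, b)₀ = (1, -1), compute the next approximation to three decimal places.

At (1, -1): F = (1.000, 5.000).
Jacobian J = [[2·a·b + 6·a - b^2, a^2 - 2·a·b], [2·a, -4]].
At the point, J = [[3.000, 3.000], [2.000, -4.000]] (det J = -18.000).
Solving J·Δ = −F gives Δ = (-1.056, 0.722).
Then the next iterate is (a, b)₁ = (-0.056, -0.278).

(-0.056, -0.278)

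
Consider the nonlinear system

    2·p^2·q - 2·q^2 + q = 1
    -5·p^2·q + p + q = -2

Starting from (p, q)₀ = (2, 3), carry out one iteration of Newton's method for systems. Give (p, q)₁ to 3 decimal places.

(1.509, 1.736)

At (2, 3): F = (8.000, -53.000).
Jacobian J = [[4·p·q, 2·p^2 - 4·q + 1], [-10·p·q + 1, -5·p^2 + 1]].
At the point, J = [[24.000, -3.000], [-59.000, -19.000]] (det J = -633.000).
Solving J·Δ = −F gives Δ = (-0.491, -1.264).
Then the next iterate is (p, q)₁ = (1.509, 1.736).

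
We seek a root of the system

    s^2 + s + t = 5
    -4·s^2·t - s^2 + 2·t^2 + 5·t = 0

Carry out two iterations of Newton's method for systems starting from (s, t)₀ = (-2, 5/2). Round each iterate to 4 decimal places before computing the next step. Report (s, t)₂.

(-1.6998, 3.8413)

At (-2, 5/2): F = (-0.5000, -19.0000).
Jacobian J = [[2·s + 1, 1], [-8·s·t - 2·s, -4·s^2 + 4·t + 5]].
At the point, J = [[-3.0000, 1.0000], [44.0000, -1.0000]] (det J = -41.0000).
Solving J·Δ = −F gives Δ = (0.4756, 1.9268).
Then the next iterate is (s, t)₁ = (-1.5244, 4.4268).
Round to (-1.5244, 4.4268) and repeat: F = (0.226195, 17.855412), J = [[-2.0488, 1.0000], [57.034511, 13.412019]].
Δ = (-0.1754, -0.5855), so (s, t)₂ = (-1.6998, 3.8413).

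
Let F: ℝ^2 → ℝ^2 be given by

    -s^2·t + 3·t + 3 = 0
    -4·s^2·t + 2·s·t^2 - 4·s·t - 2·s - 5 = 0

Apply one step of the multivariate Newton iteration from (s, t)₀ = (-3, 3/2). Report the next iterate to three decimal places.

(-3.213, 0.180)

At (-3, 3/2): F = (-6.000, -48.500).
Jacobian J = [[-2·s·t, -s^2 + 3], [-8·s·t + 2·t^2 - 4·t - 2, -4·s^2 + 4·s·t - 4·s]].
At the point, J = [[9.000, -6.000], [32.500, -42.000]] (det J = -183.000).
Solving J·Δ = −F gives Δ = (-0.213, -1.320).
Then the next iterate is (s, t)₁ = (-3.213, 0.180).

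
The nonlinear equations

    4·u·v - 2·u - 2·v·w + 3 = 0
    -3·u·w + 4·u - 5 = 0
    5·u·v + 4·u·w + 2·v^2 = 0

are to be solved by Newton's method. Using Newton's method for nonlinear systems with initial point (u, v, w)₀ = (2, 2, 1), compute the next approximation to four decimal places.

(-8.5000, 9.1667, -1.2500)

At (2, 2, 1): F = (11.0000, -3.0000, 36.0000).
Jacobian J = [[4·v - 2, 4·u - 2·w, -2·v], [-3·w + 4, 0, -3·u], [5·v + 4·w, 5·u + 4·v, 4·u]].
At the point, J = [[6.0000, 6.0000, -4.0000], [1.0000, 0.0000, -6.0000], [14.0000, 18.0000, 8.0000]] (det J = 24.0000).
Solving J·Δ = −F gives Δ = (-10.5000, 7.1667, -2.2500).
Then the next iterate is (u, v, w)₁ = (-8.5000, 9.1667, -1.2500).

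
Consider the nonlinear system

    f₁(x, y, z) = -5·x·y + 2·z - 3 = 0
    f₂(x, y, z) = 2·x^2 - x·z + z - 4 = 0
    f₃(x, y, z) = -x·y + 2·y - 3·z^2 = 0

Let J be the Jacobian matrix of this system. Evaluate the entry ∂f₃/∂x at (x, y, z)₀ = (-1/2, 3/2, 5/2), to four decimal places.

-1.5000

∂f₃/∂x = -y.
At (-1/2, 3/2, 5/2) this is -1.5000.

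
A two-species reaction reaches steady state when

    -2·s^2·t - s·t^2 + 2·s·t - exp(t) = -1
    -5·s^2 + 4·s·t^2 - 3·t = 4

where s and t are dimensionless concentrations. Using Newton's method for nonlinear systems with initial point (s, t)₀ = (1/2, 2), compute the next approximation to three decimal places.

(1.346, 0.788)

At (1/2, 2): F = (-7.38906, -3.250).
Jacobian J = [[-4·s·t - t^2 + 2·t, -2·s^2 - 2·s·t + 2·s - exp(t)], [-10·s + 4·t^2, 8·s·t - 3]].
At the point, J = [[-4.000, -8.88906], [11.000, 5.000]] (det J = 77.77962).
Solving J·Δ = −F gives Δ = (0.846, -1.212).
Then the next iterate is (s, t)₁ = (1.346, 0.788).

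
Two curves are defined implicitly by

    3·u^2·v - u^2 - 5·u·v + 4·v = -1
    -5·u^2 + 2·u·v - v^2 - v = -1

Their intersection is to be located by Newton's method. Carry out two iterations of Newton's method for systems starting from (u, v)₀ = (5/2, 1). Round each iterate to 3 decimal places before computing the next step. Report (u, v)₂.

At (5/2, 1): F = (5.000, -27.250).
Jacobian J = [[6·u·v - 2·u - 5·v, 3·u^2 - 5·u + 4], [-10·u + 2·v, 2·u - 2·v - 1]].
At the point, J = [[5.000, 10.250], [-23.000, 2.000]] (det J = 245.750).
Solving J·Δ = −F gives Δ = (-1.177, 0.086).
Then the next iterate is (u, v)₁ = (1.323, 1.086).
Round to (1.323, 1.086) and repeat: F = (2.11235, -7.14349), J = [[0.54467, 2.63599], [-11.058, -0.526]].
Δ = (-0.614, -0.674), so (u, v)₂ = (0.709, 0.412).

(0.709, 0.412)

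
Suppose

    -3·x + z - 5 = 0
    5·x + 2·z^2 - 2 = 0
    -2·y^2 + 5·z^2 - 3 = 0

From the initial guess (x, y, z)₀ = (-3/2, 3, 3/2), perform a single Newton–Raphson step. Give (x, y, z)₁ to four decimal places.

(-1.0217, 2.7310, 1.9348)

At (-3/2, 3, 3/2): F = (1.0000, -5.0000, -9.7500).
Jacobian J = [[-3, 0, 1], [5, 0, 4·z], [0, -4·y, 10·z]].
At the point, J = [[-3.0000, 0.0000, 1.0000], [5.0000, 0.0000, 6.0000], [0.0000, -12.0000, 15.0000]] (det J = -276.0000).
Solving J·Δ = −F gives Δ = (0.4783, -0.2690, 0.4348).
Then the next iterate is (x, y, z)₁ = (-1.0217, 2.7310, 1.9348).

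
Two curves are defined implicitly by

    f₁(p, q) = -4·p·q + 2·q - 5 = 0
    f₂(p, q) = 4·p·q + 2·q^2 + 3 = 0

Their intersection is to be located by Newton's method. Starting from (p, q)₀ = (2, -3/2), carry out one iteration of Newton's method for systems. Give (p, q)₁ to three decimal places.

At (2, -3/2): F = (4.000, -4.500).
Jacobian J = [[-4·q, -4·p + 2], [4·q, 4·p + 4·q]].
At the point, J = [[6.000, -6.000], [-6.000, 2.000]] (det J = -24.000).
Solving J·Δ = −F gives Δ = (-0.792, -0.125).
Then the next iterate is (p, q)₁ = (1.208, -1.625).

(1.208, -1.625)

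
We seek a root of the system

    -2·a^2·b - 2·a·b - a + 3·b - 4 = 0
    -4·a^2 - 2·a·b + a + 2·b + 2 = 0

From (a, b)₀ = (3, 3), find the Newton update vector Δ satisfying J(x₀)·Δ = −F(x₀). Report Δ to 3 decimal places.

(-1.426, -0.414)

At (3, 3): F = (-70.000, -43.000).
Jacobian J = [[-4·a·b - 2·b - 1, -2·a^2 - 2·a + 3], [-8·a - 2·b + 1, -2·a + 2]].
At the point, J = [[-43.000, -21.000], [-29.000, -4.000]] (det J = -437.000).
Solving J·Δ = −F gives Δ = (-1.426, -0.414).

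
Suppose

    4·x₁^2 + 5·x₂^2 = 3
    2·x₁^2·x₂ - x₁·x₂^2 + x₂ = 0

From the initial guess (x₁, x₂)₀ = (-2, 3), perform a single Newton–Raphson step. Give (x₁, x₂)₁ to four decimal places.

(-1.7982, 1.1743)

At (-2, 3): F = (58.0000, 45.0000).
Jacobian J = [[8·x₁, 10·x₂], [4·x₁·x₂ - x₂^2, 2·x₁^2 - 2·x₁·x₂ + 1]].
At the point, J = [[-16.0000, 30.0000], [-33.0000, 21.0000]] (det J = 654.0000).
Solving J·Δ = −F gives Δ = (0.2018, -1.8257).
Then the next iterate is (x₁, x₂)₁ = (-1.7982, 1.1743).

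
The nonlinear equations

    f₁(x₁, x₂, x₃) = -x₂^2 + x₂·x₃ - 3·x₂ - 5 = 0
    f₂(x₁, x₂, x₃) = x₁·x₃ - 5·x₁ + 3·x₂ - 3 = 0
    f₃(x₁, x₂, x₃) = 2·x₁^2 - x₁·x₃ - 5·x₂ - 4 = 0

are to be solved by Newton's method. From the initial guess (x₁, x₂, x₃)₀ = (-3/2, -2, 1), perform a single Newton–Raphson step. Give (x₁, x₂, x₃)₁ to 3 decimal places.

(-0.888, -0.867, -0.367)

At (-3/2, -2, 1): F = (-5.000, -3.000, 12.000).
Jacobian J = [[0, -2·x₂ + x₃ - 3, x₂], [x₃ - 5, 3, x₁], [4·x₁ - x₃, -5, -x₁]].
At the point, J = [[0.000, 2.000, -2.000], [-4.000, 3.000, -1.500], [-7.000, -5.000, 1.500]] (det J = -49.000).
Solving J·Δ = −F gives Δ = (0.612, 1.133, -1.367).
Then the next iterate is (x₁, x₂, x₃)₁ = (-0.888, -0.867, -0.367).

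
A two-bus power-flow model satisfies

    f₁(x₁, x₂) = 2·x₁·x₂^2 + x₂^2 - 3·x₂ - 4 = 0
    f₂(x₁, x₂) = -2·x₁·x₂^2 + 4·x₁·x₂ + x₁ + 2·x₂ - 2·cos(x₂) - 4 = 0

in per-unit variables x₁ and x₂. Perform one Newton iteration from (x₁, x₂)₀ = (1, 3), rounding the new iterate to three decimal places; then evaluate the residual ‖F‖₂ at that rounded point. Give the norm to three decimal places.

At (1, 3): F = (14.000, -1.02002).
Jacobian J = [[2·x₂^2, 4·x₁·x₂ + 2·x₂ - 3], [-2·x₂^2 + 4·x₂ + 1, -4·x₁·x₂ + 4·x₁ + 2·sin(x₂) + 2]].
At the point, J = [[18.000, 15.000], [-5.000, -5.71776]] (det J = -27.91968).
Solving J·Δ = −F gives Δ = (-2.319, 1.850).
Then the next iterate is (x₁, x₂)₁ = (-1.319, 4.850).
Re-evaluating at (-1.319, 4.850): F = (-57.07985, 40.57040), so ‖F‖₂ = 70.029.

70.029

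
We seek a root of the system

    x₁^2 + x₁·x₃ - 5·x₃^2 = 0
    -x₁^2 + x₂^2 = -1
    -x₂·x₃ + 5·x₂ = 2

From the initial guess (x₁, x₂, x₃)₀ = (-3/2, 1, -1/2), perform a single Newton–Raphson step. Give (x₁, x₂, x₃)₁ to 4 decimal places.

At (-3/2, 1, -1/2): F = (1.7500, -0.2500, 3.5000).
Jacobian J = [[2·x₁ + x₃, 0, x₁ - 10·x₃], [-2·x₁, 2·x₂, 0], [0, -x₃ + 5, -x₂]].
At the point, J = [[-3.5000, 0.0000, 3.5000], [3.0000, 2.0000, 0.0000], [0.0000, 5.5000, -1.0000]] (det J = 64.7500).
Solving J·Δ = −F gives Δ = (0.5068, -0.6351, 0.0068).
Then the next iterate is (x₁, x₂, x₃)₁ = (-0.9932, 0.3649, -0.4932).

(-0.9932, 0.3649, -0.4932)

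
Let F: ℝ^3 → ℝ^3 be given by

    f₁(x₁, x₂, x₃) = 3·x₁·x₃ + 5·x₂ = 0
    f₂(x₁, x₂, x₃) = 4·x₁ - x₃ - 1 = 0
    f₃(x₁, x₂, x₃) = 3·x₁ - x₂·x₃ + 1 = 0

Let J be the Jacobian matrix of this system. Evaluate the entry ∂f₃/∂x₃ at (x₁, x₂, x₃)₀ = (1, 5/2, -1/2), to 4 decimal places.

-2.5000

∂f₃/∂x₃ = -x₂.
At (1, 5/2, -1/2) this is -2.5000.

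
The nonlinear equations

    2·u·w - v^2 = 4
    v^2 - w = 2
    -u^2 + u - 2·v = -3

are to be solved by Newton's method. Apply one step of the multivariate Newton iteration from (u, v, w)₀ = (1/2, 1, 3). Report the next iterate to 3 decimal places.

At (1/2, 1, 3): F = (-2.000, -4.000, 1.250).
Jacobian J = [[2·w, -2·v, 2·u], [0, 2·v, -1], [-2·u + 1, -2, 0]].
At the point, J = [[6.000, -2.000, 1.000], [0.000, 2.000, -1.000], [0.000, -2.000, 0.000]] (det J = -12.000).
Solving J·Δ = −F gives Δ = (1.000, 0.625, -2.750).
Then the next iterate is (u, v, w)₁ = (1.500, 1.625, 0.250).

(1.500, 1.625, 0.250)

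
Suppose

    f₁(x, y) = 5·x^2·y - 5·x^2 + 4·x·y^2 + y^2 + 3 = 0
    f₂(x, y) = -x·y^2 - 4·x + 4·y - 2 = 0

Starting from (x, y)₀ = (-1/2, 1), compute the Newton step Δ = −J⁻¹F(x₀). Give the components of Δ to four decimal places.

(-0.8231, -1.7231)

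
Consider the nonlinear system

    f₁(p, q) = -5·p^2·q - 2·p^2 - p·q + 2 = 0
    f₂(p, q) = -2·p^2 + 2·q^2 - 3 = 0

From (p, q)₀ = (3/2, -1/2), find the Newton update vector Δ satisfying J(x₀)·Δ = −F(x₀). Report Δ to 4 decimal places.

At (3/2, -1/2): F = (3.8750, -7.0000).
Jacobian J = [[-10·p·q - 4·p - q, -5·p^2 - p], [-4·p, 4·q]].
At the point, J = [[2.0000, -12.7500], [-6.0000, -2.0000]] (det J = -80.5000).
Solving J·Δ = −F gives Δ = (-1.2050, 0.1149).

(-1.2050, 0.1149)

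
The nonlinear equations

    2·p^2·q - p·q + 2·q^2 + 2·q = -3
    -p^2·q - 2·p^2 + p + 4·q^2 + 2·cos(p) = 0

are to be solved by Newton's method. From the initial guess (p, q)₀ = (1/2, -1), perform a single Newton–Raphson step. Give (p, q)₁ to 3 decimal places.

(2.512, -0.506)

At (1/2, -1): F = (3.000, 6.00517).
Jacobian J = [[4·p·q - q, 2·p^2 - p + 4·q + 2], [-2·p·q - 4·p - 2·sin(p) + 1, -p^2 + 8·q]].
At the point, J = [[-1.000, -2.000], [-0.95885, -8.250]] (det J = 6.33230).
Solving J·Δ = −F gives Δ = (2.012, 0.494).
Then the next iterate is (p, q)₁ = (2.512, -0.506).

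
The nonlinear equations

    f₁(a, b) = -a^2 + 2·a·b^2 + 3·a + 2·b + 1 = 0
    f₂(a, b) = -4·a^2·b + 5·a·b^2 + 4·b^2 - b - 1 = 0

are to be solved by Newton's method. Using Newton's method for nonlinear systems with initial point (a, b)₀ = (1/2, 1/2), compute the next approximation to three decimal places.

(-0.750, 0.375)

At (1/2, 1/2): F = (3.500, -0.375).
Jacobian J = [[-2·a + 2·b^2 + 3, 4·a·b + 2], [-8·a·b + 5·b^2, -4·a^2 + 10·a·b + 8·b - 1]].
At the point, J = [[2.500, 3.000], [-0.750, 4.500]] (det J = 13.500).
Solving J·Δ = −F gives Δ = (-1.250, -0.125).
Then the next iterate is (a, b)₁ = (-0.750, 0.375).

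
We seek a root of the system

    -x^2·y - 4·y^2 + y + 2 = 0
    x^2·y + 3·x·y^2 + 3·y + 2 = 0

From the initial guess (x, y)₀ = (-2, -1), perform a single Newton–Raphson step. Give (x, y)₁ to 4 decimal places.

(-1.3333, -0.6667)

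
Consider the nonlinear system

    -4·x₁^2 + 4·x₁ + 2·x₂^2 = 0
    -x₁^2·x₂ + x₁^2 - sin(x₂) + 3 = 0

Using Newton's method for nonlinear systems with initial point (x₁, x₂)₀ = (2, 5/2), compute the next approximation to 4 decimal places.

At (2, 5/2): F = (4.5000, -3.598472).
Jacobian J = [[-8·x₁ + 4, 4·x₂], [-2·x₁·x₂ + 2·x₁, -x₁^2 - cos(x₂)]].
At the point, J = [[-12.0000, 10.0000], [-6.0000, -3.198856]] (det J = 98.386277).
Solving J·Δ = −F gives Δ = (-0.2194, -0.7133).
Then the next iterate is (x₁, x₂)₁ = (1.7806, 1.7867).

(1.7806, 1.7867)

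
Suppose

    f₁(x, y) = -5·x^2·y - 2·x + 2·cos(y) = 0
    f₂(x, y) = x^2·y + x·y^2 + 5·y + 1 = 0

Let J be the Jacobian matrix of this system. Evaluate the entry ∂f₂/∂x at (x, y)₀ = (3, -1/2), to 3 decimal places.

∂f₂/∂x = 2·x·y + y^2.
At (3, -1/2) this is -2.750.

-2.750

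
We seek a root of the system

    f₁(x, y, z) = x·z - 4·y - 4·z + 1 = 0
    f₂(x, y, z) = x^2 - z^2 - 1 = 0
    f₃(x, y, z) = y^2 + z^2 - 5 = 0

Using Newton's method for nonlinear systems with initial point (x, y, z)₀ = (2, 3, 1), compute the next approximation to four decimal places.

(-29.0000, 22.5000, -60.0000)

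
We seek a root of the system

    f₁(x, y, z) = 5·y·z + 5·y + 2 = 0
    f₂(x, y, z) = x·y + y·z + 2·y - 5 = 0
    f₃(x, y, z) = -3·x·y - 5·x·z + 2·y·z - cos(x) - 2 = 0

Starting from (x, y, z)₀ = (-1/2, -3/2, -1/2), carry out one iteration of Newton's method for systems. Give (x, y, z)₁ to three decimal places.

At (-1/2, -3/2, -1/2): F = (-1.750, -6.500, -4.87758).
Jacobian J = [[0, 5·z + 5, 5·y], [y, x + z + 2, y], [-3·y - 5·z + sin(x), -3·x + 2·z, -5·x + 2·y]].
At the point, J = [[0.000, 2.500, -7.500], [-1.500, 1.000, -1.500], [6.52057, 0.500, -0.500]] (det J = 28.20215).
Solving J·Δ = −F gives Δ = (0.088, 12.564, 3.955).
Then the next iterate is (x, y, z)₁ = (-0.412, 11.064, 3.455).

(-0.412, 11.064, 3.455)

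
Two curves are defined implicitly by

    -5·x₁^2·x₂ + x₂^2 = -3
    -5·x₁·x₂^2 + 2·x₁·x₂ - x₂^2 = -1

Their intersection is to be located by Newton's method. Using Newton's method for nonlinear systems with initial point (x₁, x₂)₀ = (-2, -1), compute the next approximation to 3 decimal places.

(-1.231, -0.608)

At (-2, -1): F = (24.000, 14.000).
Jacobian J = [[-10·x₁·x₂, -5·x₁^2 + 2·x₂], [-5·x₂^2 + 2·x₂, -10·x₁·x₂ + 2·x₁ - 2·x₂]].
At the point, J = [[-20.000, -22.000], [-7.000, -22.000]] (det J = 286.000).
Solving J·Δ = −F gives Δ = (0.769, 0.392).
Then the next iterate is (x₁, x₂)₁ = (-1.231, -0.608).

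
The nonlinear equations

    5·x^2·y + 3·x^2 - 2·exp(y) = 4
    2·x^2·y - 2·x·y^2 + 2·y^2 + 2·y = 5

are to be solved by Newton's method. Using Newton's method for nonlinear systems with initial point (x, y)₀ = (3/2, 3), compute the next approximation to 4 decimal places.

(-4.3233, -8.0000)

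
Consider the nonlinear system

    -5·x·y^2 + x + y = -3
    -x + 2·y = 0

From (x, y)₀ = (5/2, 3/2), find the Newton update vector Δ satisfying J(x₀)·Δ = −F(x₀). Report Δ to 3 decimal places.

At (5/2, 3/2): F = (-21.125, 0.500).
Jacobian J = [[-5·y^2 + 1, -10·x·y + 1], [-1, 2]].
At the point, J = [[-10.250, -36.500], [-1.000, 2.000]] (det J = -57.000).
Solving J·Δ = −F gives Δ = (-0.421, -0.461).

(-0.421, -0.461)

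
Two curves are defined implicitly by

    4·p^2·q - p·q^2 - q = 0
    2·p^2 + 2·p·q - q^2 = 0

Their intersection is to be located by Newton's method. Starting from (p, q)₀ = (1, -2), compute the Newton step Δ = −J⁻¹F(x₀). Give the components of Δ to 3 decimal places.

At (1, -2): F = (-10.000, -6.000).
Jacobian J = [[8·p·q - q^2, 4·p^2 - 2·p·q - 1], [4·p + 2·q, 2·p - 2·q]].
At the point, J = [[-20.000, 7.000], [0.000, 6.000]] (det J = -120.000).
Solving J·Δ = −F gives Δ = (-0.150, 1.000).

(-0.150, 1.000)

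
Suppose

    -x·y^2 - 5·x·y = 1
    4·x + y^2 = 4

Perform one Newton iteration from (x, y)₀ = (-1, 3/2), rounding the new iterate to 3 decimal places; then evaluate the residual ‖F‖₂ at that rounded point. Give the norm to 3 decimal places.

3.274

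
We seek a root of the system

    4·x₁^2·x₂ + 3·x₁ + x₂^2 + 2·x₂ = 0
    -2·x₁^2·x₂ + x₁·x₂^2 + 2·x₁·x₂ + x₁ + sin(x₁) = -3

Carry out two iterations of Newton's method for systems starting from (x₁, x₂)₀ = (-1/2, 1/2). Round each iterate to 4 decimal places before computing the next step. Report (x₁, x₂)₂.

(-0.7836, 0.4765)

At (-1/2, 1/2): F = (0.2500, 1.145574).
Jacobian J = [[8·x₁·x₂ + 3, 4·x₁^2 + 2·x₂ + 2], [-4·x₁·x₂ + x₂^2 + 2·x₂ + cos(x₁) + 1, -2·x₁^2 + 2·x₁·x₂ + 2·x₁]].
At the point, J = [[1.0000, 4.0000], [4.127583, -2.0000]] (det J = -18.510330).
Solving J·Δ = −F gives Δ = (-0.2746, 0.0061).
Then the next iterate is (x₁, x₂)₁ = (-0.7746, 0.5061).
Round to (-0.7746, 0.5061) and repeat: F = (0.159188, -0.063809), J = [[-0.136200, 5.412221], [4.551138, -3.533260]].
Δ = (-0.0090, -0.0296), so (x₁, x₂)₂ = (-0.7836, 0.4765).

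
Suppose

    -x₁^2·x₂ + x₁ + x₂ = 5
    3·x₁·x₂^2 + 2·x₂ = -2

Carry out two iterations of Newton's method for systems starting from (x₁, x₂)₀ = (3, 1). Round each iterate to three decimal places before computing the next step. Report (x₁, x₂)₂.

(-3.147, 0.495)

At (3, 1): F = (-10.000, 13.000).
Jacobian J = [[-2·x₁·x₂ + 1, -x₁^2 + 1], [3·x₂^2, 6·x₁·x₂ + 2]].
At the point, J = [[-5.000, -8.000], [3.000, 20.000]] (det J = -76.000).
Solving J·Δ = −F gives Δ = (-1.263, -0.461).
Then the next iterate is (x₁, x₂)₁ = (1.737, 0.539).
Round to (1.737, 0.539) and repeat: F = (-4.35025, 4.59190), J = [[-0.87249, -2.01717], [0.87156, 7.61746]].
Δ = (-4.884, -0.044), so (x₁, x₂)₂ = (-3.147, 0.495).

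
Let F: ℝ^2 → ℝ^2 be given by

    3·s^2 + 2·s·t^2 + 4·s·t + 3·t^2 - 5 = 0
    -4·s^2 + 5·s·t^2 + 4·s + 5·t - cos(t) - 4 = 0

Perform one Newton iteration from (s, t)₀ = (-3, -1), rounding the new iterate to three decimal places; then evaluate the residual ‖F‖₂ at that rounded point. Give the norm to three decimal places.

24.763

At (-3, -1): F = (31.000, -72.54030).
Jacobian J = [[6·s + 2·t^2 + 4·t, 4·s·t + 4·s + 6·t], [-8·s + 5·t^2 + 4, 10·s·t + sin(t) + 5]].
At the point, J = [[-20.000, -6.000], [33.000, 34.15853]] (det J = -485.17058).
Solving J·Δ = −F gives Δ = (1.285, 0.882).
Then the next iterate is (s, t)₁ = (-1.715, -0.118).
Re-evaluating at (-1.715, -0.118): F = (4.62717, -24.32734), so ‖F‖₂ = 24.763.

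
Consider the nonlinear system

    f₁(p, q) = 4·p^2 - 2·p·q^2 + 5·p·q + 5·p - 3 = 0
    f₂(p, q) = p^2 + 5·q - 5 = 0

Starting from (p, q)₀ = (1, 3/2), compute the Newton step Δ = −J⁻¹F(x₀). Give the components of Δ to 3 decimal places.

At (1, 3/2): F = (9.000, 3.500).
Jacobian J = [[8·p - 2·q^2 + 5·q + 5, -4·p·q + 5·p], [2·p, 5]].
At the point, J = [[16.000, -1.000], [2.000, 5.000]] (det J = 82.000).
Solving J·Δ = −F gives Δ = (-0.591, -0.463).

(-0.591, -0.463)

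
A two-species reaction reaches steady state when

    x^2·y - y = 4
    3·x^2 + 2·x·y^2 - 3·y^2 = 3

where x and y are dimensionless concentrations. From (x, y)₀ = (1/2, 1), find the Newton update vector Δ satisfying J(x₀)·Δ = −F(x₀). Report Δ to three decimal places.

At (1/2, 1): F = (-4.750, -4.250).
Jacobian J = [[2·x·y, x^2 - 1], [6·x + 2·y^2, 4·x·y - 6·y]].
At the point, J = [[1.000, -0.750], [5.000, -4.000]] (det J = -0.250).
Solving J·Δ = −F gives Δ = (63.250, 78.000).

(63.250, 78.000)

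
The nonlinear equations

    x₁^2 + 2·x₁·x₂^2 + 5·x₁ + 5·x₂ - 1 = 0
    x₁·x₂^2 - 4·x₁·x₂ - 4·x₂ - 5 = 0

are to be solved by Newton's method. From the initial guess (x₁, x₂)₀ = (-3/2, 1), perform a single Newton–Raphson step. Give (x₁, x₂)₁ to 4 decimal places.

At (-3/2, 1): F = (-4.2500, -4.5000).
Jacobian J = [[2·x₁ + 2·x₂^2 + 5, 4·x₁·x₂ + 5], [x₂^2 - 4·x₂, 2·x₁·x₂ - 4·x₁ - 4]].
At the point, J = [[4.0000, -1.0000], [-3.0000, -1.0000]] (det J = -7.0000).
Solving J·Δ = −F gives Δ = (-0.0357, -4.3929).
Then the next iterate is (x₁, x₂)₁ = (-1.5357, -3.3929).

(-1.5357, -3.3929)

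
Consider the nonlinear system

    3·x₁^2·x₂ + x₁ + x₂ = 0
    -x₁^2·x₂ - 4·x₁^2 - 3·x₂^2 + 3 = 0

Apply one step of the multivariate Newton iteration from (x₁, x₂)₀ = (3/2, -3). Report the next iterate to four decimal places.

(1.1398, -1.4019)

At (3/2, -3): F = (-21.7500, -26.2500).
Jacobian J = [[6·x₁·x₂ + 1, 3·x₁^2 + 1], [-2·x₁·x₂ - 8·x₁, -x₁^2 - 6·x₂]].
At the point, J = [[-26.0000, 7.7500], [-3.0000, 15.7500]] (det J = -386.2500).
Solving J·Δ = −F gives Δ = (-0.3602, 1.5981).
Then the next iterate is (x₁, x₂)₁ = (1.1398, -1.4019).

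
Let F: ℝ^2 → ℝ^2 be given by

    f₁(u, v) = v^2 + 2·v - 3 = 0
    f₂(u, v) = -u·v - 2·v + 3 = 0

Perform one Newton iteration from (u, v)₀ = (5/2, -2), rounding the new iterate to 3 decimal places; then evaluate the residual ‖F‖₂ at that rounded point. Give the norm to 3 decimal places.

14.241

At (5/2, -2): F = (-3.000, 12.000).
Jacobian J = [[0, 2·v + 2], [-v, -u - 2]].
At the point, J = [[0.000, -2.000], [2.000, -4.500]] (det J = 4.000).
Solving J·Δ = −F gives Δ = (-9.375, -1.500).
Then the next iterate is (u, v)₁ = (-6.875, -3.500).
Re-evaluating at (-6.875, -3.500): F = (2.250, -14.06250), so ‖F‖₂ = 14.241.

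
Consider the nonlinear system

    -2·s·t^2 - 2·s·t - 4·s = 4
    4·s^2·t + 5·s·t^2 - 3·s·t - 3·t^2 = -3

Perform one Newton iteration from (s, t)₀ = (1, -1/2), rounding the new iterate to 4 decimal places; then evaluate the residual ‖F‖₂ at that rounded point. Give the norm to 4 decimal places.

At (1, -1/2): F = (-7.5000, 3.0000).
Jacobian J = [[-2·t^2 - 2·t - 4, -4·s·t - 2·s], [8·s·t + 5·t^2 - 3·t, 4·s^2 + 10·s·t - 3·s - 6·t]].
At the point, J = [[-3.5000, 0.0000], [-1.2500, -1.0000]] (det J = 3.5000).
Solving J·Δ = −F gives Δ = (-2.1429, 5.6786).
Then the next iterate is (s, t)₁ = (-1.1429, 5.1786).
Re-evaluating at (-1.1429, 5.1786): F = (73.709195, -185.891134), so ‖F‖₂ = 199.9714.

199.9714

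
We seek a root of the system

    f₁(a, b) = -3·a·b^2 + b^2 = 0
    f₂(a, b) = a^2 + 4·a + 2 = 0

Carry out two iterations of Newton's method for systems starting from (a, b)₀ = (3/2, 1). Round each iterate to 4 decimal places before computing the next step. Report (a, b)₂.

At (3/2, 1): F = (-3.5000, 10.2500).
Jacobian J = [[-3·b^2, -6·a·b + 2·b], [2·a + 4, 0]].
At the point, J = [[-3.0000, -7.0000], [7.0000, 0.0000]] (det J = 49.0000).
Solving J·Δ = −F gives Δ = (-1.4643, 0.1276).
Then the next iterate is (a, b)₁ = (0.0357, 1.1276).
Round to (0.0357, 1.1276) and repeat: F = (1.135306, 2.144074), J = [[-3.814445, 2.013668], [4.0714, 0.0000]].
Δ = (-0.5266, -1.5614), so (a, b)₂ = (-0.4909, -0.4338).

(-0.4909, -0.4338)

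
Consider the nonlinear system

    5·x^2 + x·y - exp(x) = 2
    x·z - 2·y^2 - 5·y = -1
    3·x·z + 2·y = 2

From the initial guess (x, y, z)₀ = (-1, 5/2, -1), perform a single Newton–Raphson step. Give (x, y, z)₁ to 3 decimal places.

(-0.780, 0.904, -0.283)

At (-1, 5/2, -1): F = (0.13212, -23.000, 6.000).
Jacobian J = [[10·x + y - exp(x), x, 0], [z, -4·y - 5, x], [3·z, 2, 3·x]].
At the point, J = [[-7.86788, -1.000, 0.000], [-1.000, -15.000, -1.000], [-3.000, 2.000, -3.000]] (det J = -369.79033).
Solving J·Δ = −F gives Δ = (0.220, -1.596, 0.717).
Then the next iterate is (x, y, z)₁ = (-0.780, 0.904, -0.283).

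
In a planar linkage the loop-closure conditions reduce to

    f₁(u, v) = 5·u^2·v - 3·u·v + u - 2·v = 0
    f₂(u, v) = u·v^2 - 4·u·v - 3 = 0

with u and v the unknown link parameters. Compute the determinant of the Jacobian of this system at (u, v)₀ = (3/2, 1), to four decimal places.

-24.7500

J = [[10·u·v - 3·v + 1, 5·u^2 - 3·u - 2], [v^2 - 4·v, 2·u·v - 4·u]].
At the point, J = [[13.0000, 4.7500], [-3.0000, -3.0000]].
det J = -24.7500.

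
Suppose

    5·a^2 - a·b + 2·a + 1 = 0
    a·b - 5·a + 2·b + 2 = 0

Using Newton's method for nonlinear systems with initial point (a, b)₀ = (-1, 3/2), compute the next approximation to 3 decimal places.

At (-1, 3/2): F = (5.500, 8.500).
Jacobian J = [[10·a - b + 2, -a], [b - 5, a + 2]].
At the point, J = [[-9.500, 1.000], [-3.500, 1.000]] (det J = -6.000).
Solving J·Δ = −F gives Δ = (-0.500, -10.250).
Then the next iterate is (a, b)₁ = (-1.500, -8.750).

(-1.500, -8.750)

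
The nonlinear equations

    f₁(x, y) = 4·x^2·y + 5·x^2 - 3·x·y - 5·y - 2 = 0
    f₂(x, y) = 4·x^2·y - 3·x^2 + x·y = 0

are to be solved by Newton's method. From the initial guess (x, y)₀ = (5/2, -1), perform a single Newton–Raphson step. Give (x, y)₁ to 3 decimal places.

(0.950, -1.348)

At (5/2, -1): F = (16.750, -46.250).
Jacobian J = [[8·x·y + 10·x - 3·y, 4·x^2 - 3·x - 5], [8·x·y - 6·x + y, 4·x^2 + x]].
At the point, J = [[8.000, 12.500], [-36.000, 27.500]] (det J = 670.000).
Solving J·Δ = −F gives Δ = (-1.550, -0.348).
Then the next iterate is (x, y)₁ = (0.950, -1.348).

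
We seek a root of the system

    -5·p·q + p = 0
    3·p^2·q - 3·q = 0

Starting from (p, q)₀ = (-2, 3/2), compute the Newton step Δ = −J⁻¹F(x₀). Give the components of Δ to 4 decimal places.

At (-2, 3/2): F = (13.0000, 13.5000).
Jacobian J = [[-5·q + 1, -5·p], [6·p·q, 3·p^2 - 3]].
At the point, J = [[-6.5000, 10.0000], [-18.0000, 9.0000]] (det J = 121.5000).
Solving J·Δ = −F gives Δ = (0.1481, -1.2037).

(0.1481, -1.2037)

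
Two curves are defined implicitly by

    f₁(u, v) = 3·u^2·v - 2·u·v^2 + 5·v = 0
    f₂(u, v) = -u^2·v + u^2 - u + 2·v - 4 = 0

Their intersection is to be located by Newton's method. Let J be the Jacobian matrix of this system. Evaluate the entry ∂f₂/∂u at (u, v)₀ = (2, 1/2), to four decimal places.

1.0000

∂f₂/∂u = -2·u·v + 2·u - 1.
At (2, 1/2) this is 1.0000.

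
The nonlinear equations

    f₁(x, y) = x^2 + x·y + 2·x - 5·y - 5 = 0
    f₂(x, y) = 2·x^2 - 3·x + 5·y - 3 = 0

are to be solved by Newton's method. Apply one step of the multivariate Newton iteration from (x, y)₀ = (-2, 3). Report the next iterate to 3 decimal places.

(-1.278, -0.611)

At (-2, 3): F = (-26.000, 26.000).
Jacobian J = [[2·x + y + 2, x - 5], [4·x - 3, 5]].
At the point, J = [[1.000, -7.000], [-11.000, 5.000]] (det J = -72.000).
Solving J·Δ = −F gives Δ = (0.722, -3.611).
Then the next iterate is (x, y)₁ = (-1.278, -0.611).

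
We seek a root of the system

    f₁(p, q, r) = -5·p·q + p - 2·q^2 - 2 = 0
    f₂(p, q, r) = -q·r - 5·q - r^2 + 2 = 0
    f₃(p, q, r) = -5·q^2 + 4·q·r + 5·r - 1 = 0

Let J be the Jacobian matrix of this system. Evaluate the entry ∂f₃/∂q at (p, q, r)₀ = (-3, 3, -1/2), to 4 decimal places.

-32.0000

∂f₃/∂q = -10·q + 4·r.
At (-3, 3, -1/2) this is -32.0000.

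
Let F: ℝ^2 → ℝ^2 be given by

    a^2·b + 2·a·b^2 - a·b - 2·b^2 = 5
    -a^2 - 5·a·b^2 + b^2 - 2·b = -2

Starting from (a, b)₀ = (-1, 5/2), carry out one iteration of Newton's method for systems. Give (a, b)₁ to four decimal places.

At (-1, 5/2): F = (-25.0000, 33.5000).
Jacobian J = [[2·a·b + 2·b^2 - b, a^2 + 4·a·b - a - 4·b], [-2·a - 5·b^2, -10·a·b + 2·b - 2]].
At the point, J = [[5.0000, -18.0000], [-29.2500, 28.0000]] (det J = -386.5000).
Solving J·Δ = −F gives Δ = (-0.2510, -1.4586).
Then the next iterate is (a, b)₁ = (-1.2510, 1.0414).

(-1.2510, 1.0414)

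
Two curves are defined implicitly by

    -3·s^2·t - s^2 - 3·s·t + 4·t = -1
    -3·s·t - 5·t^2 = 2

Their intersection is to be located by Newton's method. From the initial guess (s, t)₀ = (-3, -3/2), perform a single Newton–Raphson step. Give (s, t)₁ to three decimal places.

(-3.188, -0.350)

At (-3, -3/2): F = (13.000, -26.750).
Jacobian J = [[-6·s·t - 2·s - 3·t, -3·s^2 - 3·s + 4], [-3·t, -3·s - 10·t]].
At the point, J = [[-16.500, -14.000], [4.500, 24.000]] (det J = -333.000).
Solving J·Δ = −F gives Δ = (-0.188, 1.150).
Then the next iterate is (s, t)₁ = (-3.188, -0.350).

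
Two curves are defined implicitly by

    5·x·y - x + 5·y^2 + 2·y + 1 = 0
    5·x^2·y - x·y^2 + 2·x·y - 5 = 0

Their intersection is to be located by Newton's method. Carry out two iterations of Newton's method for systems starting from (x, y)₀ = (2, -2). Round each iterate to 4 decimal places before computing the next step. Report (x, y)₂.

(0.5260, -0.8143)

At (2, -2): F = (-5.0000, -61.0000).
Jacobian J = [[5·y - 1, 5·x + 10·y + 2], [10·x·y - y^2 + 2·y, 5·x^2 - 2·x·y + 2·x]].
At the point, J = [[-11.0000, -8.0000], [-48.0000, 32.0000]] (det J = -736.0000).
Solving J·Δ = −F gives Δ = (-0.8804, 0.5856).
Then the next iterate is (x, y)₁ = (1.1196, -1.4144).
Round to (1.1196, -1.4144) and repeat: F = (-0.863574, -19.271696), J = [[-8.0720, -6.5460], [-20.664950, 11.673845]].
Δ = (-0.5936, 0.6001), so (x, y)₂ = (0.5260, -0.8143).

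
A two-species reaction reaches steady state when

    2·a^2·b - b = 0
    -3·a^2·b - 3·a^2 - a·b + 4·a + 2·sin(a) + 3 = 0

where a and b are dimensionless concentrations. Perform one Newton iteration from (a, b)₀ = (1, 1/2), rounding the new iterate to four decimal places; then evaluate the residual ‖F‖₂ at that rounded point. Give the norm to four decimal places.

At (1, 1/2): F = (0.5000, 3.682942).
Jacobian J = [[4·a·b, 2·a^2 - 1], [-6·a·b - 6·a - b + 2·cos(a) + 4, -3·a^2 - a]].
At the point, J = [[2.0000, 1.0000], [-4.419395, -4.0000]] (det J = -3.580605).
Solving J·Δ = −F gives Δ = (-1.5871, 2.6743).
Then the next iterate is (a, b)₁ = (-0.5871, 3.1743).
Re-evaluating at (-0.5871, 3.1743): F = (-0.986024, -2.909140), so ‖F‖₂ = 3.0717.

3.0717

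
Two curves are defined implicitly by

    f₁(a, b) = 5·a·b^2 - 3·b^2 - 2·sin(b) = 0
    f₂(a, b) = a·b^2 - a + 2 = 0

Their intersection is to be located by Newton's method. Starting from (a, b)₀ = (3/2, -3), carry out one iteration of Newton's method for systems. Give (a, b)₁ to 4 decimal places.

At (3/2, -3): F = (40.782240, 14.0000).
Jacobian J = [[5·b^2, 10·a·b - 6·b - 2·cos(b)], [b^2 - 1, 2·a·b]].
At the point, J = [[45.0000, -25.020015], [8.0000, -9.0000]] (det J = -204.839880).
Solving J·Δ = −F gives Δ = (-0.0818, 1.4828).
Then the next iterate is (a, b)₁ = (1.4182, -1.5172).

(1.4182, -1.5172)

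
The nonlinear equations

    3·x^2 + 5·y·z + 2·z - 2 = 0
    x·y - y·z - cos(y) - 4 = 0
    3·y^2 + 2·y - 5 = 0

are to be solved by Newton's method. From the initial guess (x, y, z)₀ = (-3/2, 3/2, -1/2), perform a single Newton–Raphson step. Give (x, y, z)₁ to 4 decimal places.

(66.8899, 1.0682, 64.1768)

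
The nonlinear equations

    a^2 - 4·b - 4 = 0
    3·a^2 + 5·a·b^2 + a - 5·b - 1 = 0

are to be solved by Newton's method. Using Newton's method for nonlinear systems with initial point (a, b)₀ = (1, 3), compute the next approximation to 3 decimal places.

At (1, 3): F = (-15.000, 33.000).
Jacobian J = [[2·a, -4], [6·a + 5·b^2 + 1, 10·a·b - 5]].
At the point, J = [[2.000, -4.000], [52.000, 25.000]] (det J = 258.000).
Solving J·Δ = −F gives Δ = (0.942, -3.279).
Then the next iterate is (a, b)₁ = (1.942, -0.279).

(1.942, -0.279)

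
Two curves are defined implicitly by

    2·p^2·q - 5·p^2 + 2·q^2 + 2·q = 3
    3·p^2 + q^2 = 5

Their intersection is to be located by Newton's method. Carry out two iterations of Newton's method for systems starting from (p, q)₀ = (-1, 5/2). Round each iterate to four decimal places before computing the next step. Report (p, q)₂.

(-1.0652, 1.2854)

At (-1, 5/2): F = (14.5000, 4.2500).
Jacobian J = [[4·p·q - 10·p, 2·p^2 + 4·q + 2], [6·p, 2·q]].
At the point, J = [[0.0000, 14.0000], [-6.0000, 5.0000]] (det J = 84.0000).
Solving J·Δ = −F gives Δ = (-0.1548, -1.0357).
Then the next iterate is (p, q)₁ = (-1.1548, 1.4643).
Round to (-1.1548, 1.4643) and repeat: F = (1.454606, 1.144864), J = [[4.784105, 10.524326], [-6.9288, 2.9286]].
Δ = (0.0896, -0.1789), so (p, q)₂ = (-1.0652, 1.2854).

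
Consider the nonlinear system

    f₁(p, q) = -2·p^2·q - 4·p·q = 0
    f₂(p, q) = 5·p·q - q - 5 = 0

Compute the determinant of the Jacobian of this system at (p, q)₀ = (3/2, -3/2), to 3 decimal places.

18.750

J = [[-4·p·q - 4·q, -2·p^2 - 4·p], [5·q, 5·p - 1]].
At the point, J = [[15.000, -10.500], [-7.500, 6.500]].
det J = 18.750.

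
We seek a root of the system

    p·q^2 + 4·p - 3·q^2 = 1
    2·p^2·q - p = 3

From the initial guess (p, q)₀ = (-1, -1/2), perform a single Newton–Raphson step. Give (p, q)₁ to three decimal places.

At (-1, -1/2): F = (-6.000, -3.000).
Jacobian J = [[q^2 + 4, 2·p·q - 6·q], [4·p·q - 1, 2·p^2]].
At the point, J = [[4.250, 4.000], [1.000, 2.000]] (det J = 4.500).
Solving J·Δ = −F gives Δ = (0.000, 1.500).
Then the next iterate is (p, q)₁ = (-1.000, 1.000).

(-1.000, 1.000)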